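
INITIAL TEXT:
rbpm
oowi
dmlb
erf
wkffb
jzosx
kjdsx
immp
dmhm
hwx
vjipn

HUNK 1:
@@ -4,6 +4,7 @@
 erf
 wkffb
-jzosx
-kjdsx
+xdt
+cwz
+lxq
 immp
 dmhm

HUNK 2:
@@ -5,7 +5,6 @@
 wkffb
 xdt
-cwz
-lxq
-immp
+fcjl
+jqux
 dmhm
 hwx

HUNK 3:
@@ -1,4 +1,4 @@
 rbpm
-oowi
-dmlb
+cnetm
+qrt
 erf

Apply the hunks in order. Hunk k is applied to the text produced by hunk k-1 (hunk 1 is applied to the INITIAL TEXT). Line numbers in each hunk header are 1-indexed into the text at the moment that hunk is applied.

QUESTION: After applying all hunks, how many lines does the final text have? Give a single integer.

Hunk 1: at line 4 remove [jzosx,kjdsx] add [xdt,cwz,lxq] -> 12 lines: rbpm oowi dmlb erf wkffb xdt cwz lxq immp dmhm hwx vjipn
Hunk 2: at line 5 remove [cwz,lxq,immp] add [fcjl,jqux] -> 11 lines: rbpm oowi dmlb erf wkffb xdt fcjl jqux dmhm hwx vjipn
Hunk 3: at line 1 remove [oowi,dmlb] add [cnetm,qrt] -> 11 lines: rbpm cnetm qrt erf wkffb xdt fcjl jqux dmhm hwx vjipn
Final line count: 11

Answer: 11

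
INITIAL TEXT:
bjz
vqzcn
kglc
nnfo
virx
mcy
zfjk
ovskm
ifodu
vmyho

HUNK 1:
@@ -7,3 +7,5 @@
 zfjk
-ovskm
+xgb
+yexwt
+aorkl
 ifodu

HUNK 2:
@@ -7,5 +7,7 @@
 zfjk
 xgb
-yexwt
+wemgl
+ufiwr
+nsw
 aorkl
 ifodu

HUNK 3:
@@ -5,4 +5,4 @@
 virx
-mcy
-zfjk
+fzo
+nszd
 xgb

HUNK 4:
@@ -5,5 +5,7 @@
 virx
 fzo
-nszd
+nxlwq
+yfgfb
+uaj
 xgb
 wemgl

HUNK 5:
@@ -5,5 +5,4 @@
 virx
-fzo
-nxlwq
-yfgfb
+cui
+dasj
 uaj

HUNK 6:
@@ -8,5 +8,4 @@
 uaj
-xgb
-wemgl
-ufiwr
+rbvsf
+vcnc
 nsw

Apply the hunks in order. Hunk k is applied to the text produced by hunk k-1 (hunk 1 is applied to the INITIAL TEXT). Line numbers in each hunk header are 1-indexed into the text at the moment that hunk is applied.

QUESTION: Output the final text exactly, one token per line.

Answer: bjz
vqzcn
kglc
nnfo
virx
cui
dasj
uaj
rbvsf
vcnc
nsw
aorkl
ifodu
vmyho

Derivation:
Hunk 1: at line 7 remove [ovskm] add [xgb,yexwt,aorkl] -> 12 lines: bjz vqzcn kglc nnfo virx mcy zfjk xgb yexwt aorkl ifodu vmyho
Hunk 2: at line 7 remove [yexwt] add [wemgl,ufiwr,nsw] -> 14 lines: bjz vqzcn kglc nnfo virx mcy zfjk xgb wemgl ufiwr nsw aorkl ifodu vmyho
Hunk 3: at line 5 remove [mcy,zfjk] add [fzo,nszd] -> 14 lines: bjz vqzcn kglc nnfo virx fzo nszd xgb wemgl ufiwr nsw aorkl ifodu vmyho
Hunk 4: at line 5 remove [nszd] add [nxlwq,yfgfb,uaj] -> 16 lines: bjz vqzcn kglc nnfo virx fzo nxlwq yfgfb uaj xgb wemgl ufiwr nsw aorkl ifodu vmyho
Hunk 5: at line 5 remove [fzo,nxlwq,yfgfb] add [cui,dasj] -> 15 lines: bjz vqzcn kglc nnfo virx cui dasj uaj xgb wemgl ufiwr nsw aorkl ifodu vmyho
Hunk 6: at line 8 remove [xgb,wemgl,ufiwr] add [rbvsf,vcnc] -> 14 lines: bjz vqzcn kglc nnfo virx cui dasj uaj rbvsf vcnc nsw aorkl ifodu vmyho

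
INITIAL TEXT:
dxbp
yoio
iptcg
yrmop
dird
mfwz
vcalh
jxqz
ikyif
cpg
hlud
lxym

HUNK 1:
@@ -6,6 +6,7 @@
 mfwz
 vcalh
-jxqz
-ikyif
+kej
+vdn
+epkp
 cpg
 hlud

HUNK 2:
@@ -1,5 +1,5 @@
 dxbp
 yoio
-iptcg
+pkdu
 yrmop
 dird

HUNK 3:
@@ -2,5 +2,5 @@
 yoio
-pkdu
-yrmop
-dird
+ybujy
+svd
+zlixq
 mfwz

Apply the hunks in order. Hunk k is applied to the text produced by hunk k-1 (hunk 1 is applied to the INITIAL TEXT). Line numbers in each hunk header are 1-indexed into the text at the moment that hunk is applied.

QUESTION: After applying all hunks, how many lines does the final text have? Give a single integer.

Hunk 1: at line 6 remove [jxqz,ikyif] add [kej,vdn,epkp] -> 13 lines: dxbp yoio iptcg yrmop dird mfwz vcalh kej vdn epkp cpg hlud lxym
Hunk 2: at line 1 remove [iptcg] add [pkdu] -> 13 lines: dxbp yoio pkdu yrmop dird mfwz vcalh kej vdn epkp cpg hlud lxym
Hunk 3: at line 2 remove [pkdu,yrmop,dird] add [ybujy,svd,zlixq] -> 13 lines: dxbp yoio ybujy svd zlixq mfwz vcalh kej vdn epkp cpg hlud lxym
Final line count: 13

Answer: 13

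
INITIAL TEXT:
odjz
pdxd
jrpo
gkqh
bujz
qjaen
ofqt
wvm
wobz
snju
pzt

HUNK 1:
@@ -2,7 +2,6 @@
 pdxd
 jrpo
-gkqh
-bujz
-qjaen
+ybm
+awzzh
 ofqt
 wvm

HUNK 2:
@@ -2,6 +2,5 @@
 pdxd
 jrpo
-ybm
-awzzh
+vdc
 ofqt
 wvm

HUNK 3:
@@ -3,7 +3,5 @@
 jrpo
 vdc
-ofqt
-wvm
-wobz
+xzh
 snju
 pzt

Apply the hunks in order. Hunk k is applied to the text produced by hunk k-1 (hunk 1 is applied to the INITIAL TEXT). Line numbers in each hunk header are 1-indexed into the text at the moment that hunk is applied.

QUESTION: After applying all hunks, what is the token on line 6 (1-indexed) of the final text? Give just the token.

Hunk 1: at line 2 remove [gkqh,bujz,qjaen] add [ybm,awzzh] -> 10 lines: odjz pdxd jrpo ybm awzzh ofqt wvm wobz snju pzt
Hunk 2: at line 2 remove [ybm,awzzh] add [vdc] -> 9 lines: odjz pdxd jrpo vdc ofqt wvm wobz snju pzt
Hunk 3: at line 3 remove [ofqt,wvm,wobz] add [xzh] -> 7 lines: odjz pdxd jrpo vdc xzh snju pzt
Final line 6: snju

Answer: snju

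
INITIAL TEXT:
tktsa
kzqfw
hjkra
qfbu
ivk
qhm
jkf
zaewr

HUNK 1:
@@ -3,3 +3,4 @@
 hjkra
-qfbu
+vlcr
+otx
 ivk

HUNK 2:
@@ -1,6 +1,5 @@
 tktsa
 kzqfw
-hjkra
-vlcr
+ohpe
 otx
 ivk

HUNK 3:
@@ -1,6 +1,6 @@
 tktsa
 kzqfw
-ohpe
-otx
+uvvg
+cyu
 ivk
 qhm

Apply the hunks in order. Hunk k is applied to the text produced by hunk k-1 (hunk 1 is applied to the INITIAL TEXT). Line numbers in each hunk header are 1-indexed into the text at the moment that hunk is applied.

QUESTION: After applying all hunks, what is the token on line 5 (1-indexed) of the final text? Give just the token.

Answer: ivk

Derivation:
Hunk 1: at line 3 remove [qfbu] add [vlcr,otx] -> 9 lines: tktsa kzqfw hjkra vlcr otx ivk qhm jkf zaewr
Hunk 2: at line 1 remove [hjkra,vlcr] add [ohpe] -> 8 lines: tktsa kzqfw ohpe otx ivk qhm jkf zaewr
Hunk 3: at line 1 remove [ohpe,otx] add [uvvg,cyu] -> 8 lines: tktsa kzqfw uvvg cyu ivk qhm jkf zaewr
Final line 5: ivk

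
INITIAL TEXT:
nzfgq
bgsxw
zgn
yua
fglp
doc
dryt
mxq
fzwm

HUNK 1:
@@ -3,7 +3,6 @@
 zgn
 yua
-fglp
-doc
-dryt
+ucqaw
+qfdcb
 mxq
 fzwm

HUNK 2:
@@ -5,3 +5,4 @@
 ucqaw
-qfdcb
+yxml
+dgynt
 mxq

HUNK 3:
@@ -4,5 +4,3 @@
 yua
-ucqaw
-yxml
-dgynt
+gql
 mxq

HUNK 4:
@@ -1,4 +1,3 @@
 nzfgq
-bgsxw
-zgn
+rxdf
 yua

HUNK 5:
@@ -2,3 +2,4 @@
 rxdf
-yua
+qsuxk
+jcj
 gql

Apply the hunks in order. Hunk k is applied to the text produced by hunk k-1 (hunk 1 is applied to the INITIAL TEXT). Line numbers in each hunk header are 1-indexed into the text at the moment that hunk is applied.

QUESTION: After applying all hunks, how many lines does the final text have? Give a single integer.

Hunk 1: at line 3 remove [fglp,doc,dryt] add [ucqaw,qfdcb] -> 8 lines: nzfgq bgsxw zgn yua ucqaw qfdcb mxq fzwm
Hunk 2: at line 5 remove [qfdcb] add [yxml,dgynt] -> 9 lines: nzfgq bgsxw zgn yua ucqaw yxml dgynt mxq fzwm
Hunk 3: at line 4 remove [ucqaw,yxml,dgynt] add [gql] -> 7 lines: nzfgq bgsxw zgn yua gql mxq fzwm
Hunk 4: at line 1 remove [bgsxw,zgn] add [rxdf] -> 6 lines: nzfgq rxdf yua gql mxq fzwm
Hunk 5: at line 2 remove [yua] add [qsuxk,jcj] -> 7 lines: nzfgq rxdf qsuxk jcj gql mxq fzwm
Final line count: 7

Answer: 7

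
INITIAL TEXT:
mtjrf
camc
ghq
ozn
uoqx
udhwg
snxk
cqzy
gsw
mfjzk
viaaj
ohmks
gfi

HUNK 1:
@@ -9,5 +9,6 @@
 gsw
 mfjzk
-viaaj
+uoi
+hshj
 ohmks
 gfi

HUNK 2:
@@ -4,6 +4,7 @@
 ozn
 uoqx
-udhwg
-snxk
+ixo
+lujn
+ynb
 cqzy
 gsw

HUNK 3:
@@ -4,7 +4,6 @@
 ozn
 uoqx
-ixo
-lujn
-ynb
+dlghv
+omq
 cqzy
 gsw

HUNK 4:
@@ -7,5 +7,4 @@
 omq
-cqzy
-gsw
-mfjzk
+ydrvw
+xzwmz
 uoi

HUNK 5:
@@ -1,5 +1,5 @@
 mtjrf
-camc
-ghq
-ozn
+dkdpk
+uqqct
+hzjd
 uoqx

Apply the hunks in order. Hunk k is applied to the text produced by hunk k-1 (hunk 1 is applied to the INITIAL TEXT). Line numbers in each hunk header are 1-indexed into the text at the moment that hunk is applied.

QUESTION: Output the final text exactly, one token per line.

Hunk 1: at line 9 remove [viaaj] add [uoi,hshj] -> 14 lines: mtjrf camc ghq ozn uoqx udhwg snxk cqzy gsw mfjzk uoi hshj ohmks gfi
Hunk 2: at line 4 remove [udhwg,snxk] add [ixo,lujn,ynb] -> 15 lines: mtjrf camc ghq ozn uoqx ixo lujn ynb cqzy gsw mfjzk uoi hshj ohmks gfi
Hunk 3: at line 4 remove [ixo,lujn,ynb] add [dlghv,omq] -> 14 lines: mtjrf camc ghq ozn uoqx dlghv omq cqzy gsw mfjzk uoi hshj ohmks gfi
Hunk 4: at line 7 remove [cqzy,gsw,mfjzk] add [ydrvw,xzwmz] -> 13 lines: mtjrf camc ghq ozn uoqx dlghv omq ydrvw xzwmz uoi hshj ohmks gfi
Hunk 5: at line 1 remove [camc,ghq,ozn] add [dkdpk,uqqct,hzjd] -> 13 lines: mtjrf dkdpk uqqct hzjd uoqx dlghv omq ydrvw xzwmz uoi hshj ohmks gfi

Answer: mtjrf
dkdpk
uqqct
hzjd
uoqx
dlghv
omq
ydrvw
xzwmz
uoi
hshj
ohmks
gfi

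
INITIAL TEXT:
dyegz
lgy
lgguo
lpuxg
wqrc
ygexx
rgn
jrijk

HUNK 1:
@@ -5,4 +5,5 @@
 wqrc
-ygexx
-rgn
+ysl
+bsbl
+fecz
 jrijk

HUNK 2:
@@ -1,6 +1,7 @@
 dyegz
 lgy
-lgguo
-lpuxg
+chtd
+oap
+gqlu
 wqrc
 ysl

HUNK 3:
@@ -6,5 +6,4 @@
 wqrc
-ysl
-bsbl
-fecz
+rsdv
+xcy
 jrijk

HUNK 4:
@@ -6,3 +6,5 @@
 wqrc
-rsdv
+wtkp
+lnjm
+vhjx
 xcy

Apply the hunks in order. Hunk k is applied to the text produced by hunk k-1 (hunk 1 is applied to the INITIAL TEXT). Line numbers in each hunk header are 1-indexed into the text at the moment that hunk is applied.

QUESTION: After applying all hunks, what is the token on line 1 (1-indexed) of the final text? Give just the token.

Hunk 1: at line 5 remove [ygexx,rgn] add [ysl,bsbl,fecz] -> 9 lines: dyegz lgy lgguo lpuxg wqrc ysl bsbl fecz jrijk
Hunk 2: at line 1 remove [lgguo,lpuxg] add [chtd,oap,gqlu] -> 10 lines: dyegz lgy chtd oap gqlu wqrc ysl bsbl fecz jrijk
Hunk 3: at line 6 remove [ysl,bsbl,fecz] add [rsdv,xcy] -> 9 lines: dyegz lgy chtd oap gqlu wqrc rsdv xcy jrijk
Hunk 4: at line 6 remove [rsdv] add [wtkp,lnjm,vhjx] -> 11 lines: dyegz lgy chtd oap gqlu wqrc wtkp lnjm vhjx xcy jrijk
Final line 1: dyegz

Answer: dyegz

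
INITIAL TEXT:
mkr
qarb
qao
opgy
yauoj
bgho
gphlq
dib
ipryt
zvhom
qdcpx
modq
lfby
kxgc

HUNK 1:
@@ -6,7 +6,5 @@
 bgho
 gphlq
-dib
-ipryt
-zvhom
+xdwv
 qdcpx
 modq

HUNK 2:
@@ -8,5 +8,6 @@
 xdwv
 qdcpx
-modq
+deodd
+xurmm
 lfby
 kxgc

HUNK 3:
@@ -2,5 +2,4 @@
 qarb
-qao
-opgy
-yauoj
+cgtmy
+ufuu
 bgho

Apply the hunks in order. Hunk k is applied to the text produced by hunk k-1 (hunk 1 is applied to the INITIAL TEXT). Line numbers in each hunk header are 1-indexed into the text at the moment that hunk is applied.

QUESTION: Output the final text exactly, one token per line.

Answer: mkr
qarb
cgtmy
ufuu
bgho
gphlq
xdwv
qdcpx
deodd
xurmm
lfby
kxgc

Derivation:
Hunk 1: at line 6 remove [dib,ipryt,zvhom] add [xdwv] -> 12 lines: mkr qarb qao opgy yauoj bgho gphlq xdwv qdcpx modq lfby kxgc
Hunk 2: at line 8 remove [modq] add [deodd,xurmm] -> 13 lines: mkr qarb qao opgy yauoj bgho gphlq xdwv qdcpx deodd xurmm lfby kxgc
Hunk 3: at line 2 remove [qao,opgy,yauoj] add [cgtmy,ufuu] -> 12 lines: mkr qarb cgtmy ufuu bgho gphlq xdwv qdcpx deodd xurmm lfby kxgc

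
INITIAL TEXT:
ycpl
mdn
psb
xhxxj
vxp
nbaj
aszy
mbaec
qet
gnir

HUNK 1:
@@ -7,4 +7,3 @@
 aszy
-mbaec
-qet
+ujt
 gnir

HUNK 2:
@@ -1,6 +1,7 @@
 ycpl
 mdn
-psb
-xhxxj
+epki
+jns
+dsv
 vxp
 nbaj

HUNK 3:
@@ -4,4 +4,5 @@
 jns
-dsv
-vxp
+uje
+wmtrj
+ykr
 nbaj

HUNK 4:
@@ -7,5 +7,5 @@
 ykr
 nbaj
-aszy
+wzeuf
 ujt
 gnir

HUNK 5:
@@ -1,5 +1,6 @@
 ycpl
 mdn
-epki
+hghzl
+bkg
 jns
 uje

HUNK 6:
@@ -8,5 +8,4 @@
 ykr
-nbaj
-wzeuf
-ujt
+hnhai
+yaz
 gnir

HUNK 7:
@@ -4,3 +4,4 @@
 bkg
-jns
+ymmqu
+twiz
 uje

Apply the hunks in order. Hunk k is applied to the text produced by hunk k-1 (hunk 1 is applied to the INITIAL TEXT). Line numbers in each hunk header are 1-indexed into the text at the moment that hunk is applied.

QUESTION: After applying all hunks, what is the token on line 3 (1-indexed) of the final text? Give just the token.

Answer: hghzl

Derivation:
Hunk 1: at line 7 remove [mbaec,qet] add [ujt] -> 9 lines: ycpl mdn psb xhxxj vxp nbaj aszy ujt gnir
Hunk 2: at line 1 remove [psb,xhxxj] add [epki,jns,dsv] -> 10 lines: ycpl mdn epki jns dsv vxp nbaj aszy ujt gnir
Hunk 3: at line 4 remove [dsv,vxp] add [uje,wmtrj,ykr] -> 11 lines: ycpl mdn epki jns uje wmtrj ykr nbaj aszy ujt gnir
Hunk 4: at line 7 remove [aszy] add [wzeuf] -> 11 lines: ycpl mdn epki jns uje wmtrj ykr nbaj wzeuf ujt gnir
Hunk 5: at line 1 remove [epki] add [hghzl,bkg] -> 12 lines: ycpl mdn hghzl bkg jns uje wmtrj ykr nbaj wzeuf ujt gnir
Hunk 6: at line 8 remove [nbaj,wzeuf,ujt] add [hnhai,yaz] -> 11 lines: ycpl mdn hghzl bkg jns uje wmtrj ykr hnhai yaz gnir
Hunk 7: at line 4 remove [jns] add [ymmqu,twiz] -> 12 lines: ycpl mdn hghzl bkg ymmqu twiz uje wmtrj ykr hnhai yaz gnir
Final line 3: hghzl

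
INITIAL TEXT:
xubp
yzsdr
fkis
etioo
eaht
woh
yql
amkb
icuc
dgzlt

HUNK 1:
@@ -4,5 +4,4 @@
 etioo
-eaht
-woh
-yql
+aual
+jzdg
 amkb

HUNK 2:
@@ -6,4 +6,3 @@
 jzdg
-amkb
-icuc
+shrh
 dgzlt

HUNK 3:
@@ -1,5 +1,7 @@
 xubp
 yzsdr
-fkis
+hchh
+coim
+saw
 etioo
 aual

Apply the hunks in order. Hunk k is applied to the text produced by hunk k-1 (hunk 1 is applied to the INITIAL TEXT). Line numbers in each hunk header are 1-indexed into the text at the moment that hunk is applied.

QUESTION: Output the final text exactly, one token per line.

Answer: xubp
yzsdr
hchh
coim
saw
etioo
aual
jzdg
shrh
dgzlt

Derivation:
Hunk 1: at line 4 remove [eaht,woh,yql] add [aual,jzdg] -> 9 lines: xubp yzsdr fkis etioo aual jzdg amkb icuc dgzlt
Hunk 2: at line 6 remove [amkb,icuc] add [shrh] -> 8 lines: xubp yzsdr fkis etioo aual jzdg shrh dgzlt
Hunk 3: at line 1 remove [fkis] add [hchh,coim,saw] -> 10 lines: xubp yzsdr hchh coim saw etioo aual jzdg shrh dgzlt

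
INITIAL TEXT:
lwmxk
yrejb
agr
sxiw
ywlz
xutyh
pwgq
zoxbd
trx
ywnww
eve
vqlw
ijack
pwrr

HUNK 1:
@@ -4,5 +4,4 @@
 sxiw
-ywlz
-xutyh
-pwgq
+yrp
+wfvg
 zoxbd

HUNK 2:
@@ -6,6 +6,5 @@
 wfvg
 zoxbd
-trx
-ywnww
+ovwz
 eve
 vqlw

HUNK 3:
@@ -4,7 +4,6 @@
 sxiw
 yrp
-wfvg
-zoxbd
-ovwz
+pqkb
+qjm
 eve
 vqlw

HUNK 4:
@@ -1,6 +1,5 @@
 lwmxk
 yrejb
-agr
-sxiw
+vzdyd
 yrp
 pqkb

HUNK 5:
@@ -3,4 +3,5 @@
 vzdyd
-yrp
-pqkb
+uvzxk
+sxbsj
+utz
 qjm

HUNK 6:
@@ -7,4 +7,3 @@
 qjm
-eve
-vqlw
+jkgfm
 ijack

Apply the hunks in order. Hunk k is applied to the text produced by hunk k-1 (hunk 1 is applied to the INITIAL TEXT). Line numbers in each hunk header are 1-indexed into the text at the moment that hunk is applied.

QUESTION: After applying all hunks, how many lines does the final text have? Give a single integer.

Hunk 1: at line 4 remove [ywlz,xutyh,pwgq] add [yrp,wfvg] -> 13 lines: lwmxk yrejb agr sxiw yrp wfvg zoxbd trx ywnww eve vqlw ijack pwrr
Hunk 2: at line 6 remove [trx,ywnww] add [ovwz] -> 12 lines: lwmxk yrejb agr sxiw yrp wfvg zoxbd ovwz eve vqlw ijack pwrr
Hunk 3: at line 4 remove [wfvg,zoxbd,ovwz] add [pqkb,qjm] -> 11 lines: lwmxk yrejb agr sxiw yrp pqkb qjm eve vqlw ijack pwrr
Hunk 4: at line 1 remove [agr,sxiw] add [vzdyd] -> 10 lines: lwmxk yrejb vzdyd yrp pqkb qjm eve vqlw ijack pwrr
Hunk 5: at line 3 remove [yrp,pqkb] add [uvzxk,sxbsj,utz] -> 11 lines: lwmxk yrejb vzdyd uvzxk sxbsj utz qjm eve vqlw ijack pwrr
Hunk 6: at line 7 remove [eve,vqlw] add [jkgfm] -> 10 lines: lwmxk yrejb vzdyd uvzxk sxbsj utz qjm jkgfm ijack pwrr
Final line count: 10

Answer: 10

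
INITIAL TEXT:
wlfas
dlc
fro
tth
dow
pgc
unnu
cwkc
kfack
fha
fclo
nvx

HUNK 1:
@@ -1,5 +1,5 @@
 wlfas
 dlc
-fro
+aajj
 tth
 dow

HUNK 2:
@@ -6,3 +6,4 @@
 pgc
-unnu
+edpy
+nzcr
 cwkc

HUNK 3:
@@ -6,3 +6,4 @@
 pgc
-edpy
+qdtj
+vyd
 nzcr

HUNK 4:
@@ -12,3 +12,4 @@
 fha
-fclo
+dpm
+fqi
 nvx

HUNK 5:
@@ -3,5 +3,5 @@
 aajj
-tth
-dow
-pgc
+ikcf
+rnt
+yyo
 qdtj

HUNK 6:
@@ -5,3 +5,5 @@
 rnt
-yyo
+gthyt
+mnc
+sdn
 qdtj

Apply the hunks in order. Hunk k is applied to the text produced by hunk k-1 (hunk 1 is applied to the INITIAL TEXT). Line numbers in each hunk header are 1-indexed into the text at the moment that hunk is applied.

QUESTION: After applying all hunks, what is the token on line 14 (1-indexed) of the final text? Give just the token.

Hunk 1: at line 1 remove [fro] add [aajj] -> 12 lines: wlfas dlc aajj tth dow pgc unnu cwkc kfack fha fclo nvx
Hunk 2: at line 6 remove [unnu] add [edpy,nzcr] -> 13 lines: wlfas dlc aajj tth dow pgc edpy nzcr cwkc kfack fha fclo nvx
Hunk 3: at line 6 remove [edpy] add [qdtj,vyd] -> 14 lines: wlfas dlc aajj tth dow pgc qdtj vyd nzcr cwkc kfack fha fclo nvx
Hunk 4: at line 12 remove [fclo] add [dpm,fqi] -> 15 lines: wlfas dlc aajj tth dow pgc qdtj vyd nzcr cwkc kfack fha dpm fqi nvx
Hunk 5: at line 3 remove [tth,dow,pgc] add [ikcf,rnt,yyo] -> 15 lines: wlfas dlc aajj ikcf rnt yyo qdtj vyd nzcr cwkc kfack fha dpm fqi nvx
Hunk 6: at line 5 remove [yyo] add [gthyt,mnc,sdn] -> 17 lines: wlfas dlc aajj ikcf rnt gthyt mnc sdn qdtj vyd nzcr cwkc kfack fha dpm fqi nvx
Final line 14: fha

Answer: fha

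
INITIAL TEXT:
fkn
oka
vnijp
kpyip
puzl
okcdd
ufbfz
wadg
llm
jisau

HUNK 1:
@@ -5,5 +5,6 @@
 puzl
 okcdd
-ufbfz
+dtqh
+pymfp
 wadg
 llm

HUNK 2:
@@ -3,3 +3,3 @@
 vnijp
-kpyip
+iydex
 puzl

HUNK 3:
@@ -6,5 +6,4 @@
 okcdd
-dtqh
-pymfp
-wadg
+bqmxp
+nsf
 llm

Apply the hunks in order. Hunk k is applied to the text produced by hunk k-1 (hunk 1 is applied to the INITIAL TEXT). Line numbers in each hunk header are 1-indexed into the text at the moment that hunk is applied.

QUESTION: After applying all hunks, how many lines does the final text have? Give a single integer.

Answer: 10

Derivation:
Hunk 1: at line 5 remove [ufbfz] add [dtqh,pymfp] -> 11 lines: fkn oka vnijp kpyip puzl okcdd dtqh pymfp wadg llm jisau
Hunk 2: at line 3 remove [kpyip] add [iydex] -> 11 lines: fkn oka vnijp iydex puzl okcdd dtqh pymfp wadg llm jisau
Hunk 3: at line 6 remove [dtqh,pymfp,wadg] add [bqmxp,nsf] -> 10 lines: fkn oka vnijp iydex puzl okcdd bqmxp nsf llm jisau
Final line count: 10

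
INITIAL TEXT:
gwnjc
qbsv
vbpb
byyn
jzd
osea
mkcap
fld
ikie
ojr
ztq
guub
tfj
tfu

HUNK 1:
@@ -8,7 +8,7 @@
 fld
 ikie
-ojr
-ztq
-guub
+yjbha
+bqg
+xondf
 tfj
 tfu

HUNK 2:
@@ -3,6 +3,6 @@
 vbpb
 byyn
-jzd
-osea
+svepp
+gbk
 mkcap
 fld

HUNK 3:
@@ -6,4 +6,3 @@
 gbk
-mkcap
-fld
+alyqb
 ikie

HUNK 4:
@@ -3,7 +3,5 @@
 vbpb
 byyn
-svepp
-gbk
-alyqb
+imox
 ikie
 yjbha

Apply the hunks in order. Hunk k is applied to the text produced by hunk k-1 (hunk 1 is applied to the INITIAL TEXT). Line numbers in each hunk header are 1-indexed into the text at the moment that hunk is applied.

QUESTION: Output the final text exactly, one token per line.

Answer: gwnjc
qbsv
vbpb
byyn
imox
ikie
yjbha
bqg
xondf
tfj
tfu

Derivation:
Hunk 1: at line 8 remove [ojr,ztq,guub] add [yjbha,bqg,xondf] -> 14 lines: gwnjc qbsv vbpb byyn jzd osea mkcap fld ikie yjbha bqg xondf tfj tfu
Hunk 2: at line 3 remove [jzd,osea] add [svepp,gbk] -> 14 lines: gwnjc qbsv vbpb byyn svepp gbk mkcap fld ikie yjbha bqg xondf tfj tfu
Hunk 3: at line 6 remove [mkcap,fld] add [alyqb] -> 13 lines: gwnjc qbsv vbpb byyn svepp gbk alyqb ikie yjbha bqg xondf tfj tfu
Hunk 4: at line 3 remove [svepp,gbk,alyqb] add [imox] -> 11 lines: gwnjc qbsv vbpb byyn imox ikie yjbha bqg xondf tfj tfu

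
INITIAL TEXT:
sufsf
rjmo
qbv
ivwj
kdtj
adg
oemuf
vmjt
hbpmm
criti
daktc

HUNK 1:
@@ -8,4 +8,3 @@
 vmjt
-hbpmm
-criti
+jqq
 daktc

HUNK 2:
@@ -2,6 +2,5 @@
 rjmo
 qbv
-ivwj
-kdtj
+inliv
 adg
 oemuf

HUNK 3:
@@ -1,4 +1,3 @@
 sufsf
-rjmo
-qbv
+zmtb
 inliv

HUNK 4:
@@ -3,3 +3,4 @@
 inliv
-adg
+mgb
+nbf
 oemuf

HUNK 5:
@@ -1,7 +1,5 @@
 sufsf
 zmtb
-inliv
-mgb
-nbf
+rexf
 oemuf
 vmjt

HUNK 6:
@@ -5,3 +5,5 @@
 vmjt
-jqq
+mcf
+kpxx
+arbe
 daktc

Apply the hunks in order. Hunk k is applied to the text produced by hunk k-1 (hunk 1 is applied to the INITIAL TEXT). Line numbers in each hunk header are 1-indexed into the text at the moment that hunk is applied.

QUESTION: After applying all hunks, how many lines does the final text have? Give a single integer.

Answer: 9

Derivation:
Hunk 1: at line 8 remove [hbpmm,criti] add [jqq] -> 10 lines: sufsf rjmo qbv ivwj kdtj adg oemuf vmjt jqq daktc
Hunk 2: at line 2 remove [ivwj,kdtj] add [inliv] -> 9 lines: sufsf rjmo qbv inliv adg oemuf vmjt jqq daktc
Hunk 3: at line 1 remove [rjmo,qbv] add [zmtb] -> 8 lines: sufsf zmtb inliv adg oemuf vmjt jqq daktc
Hunk 4: at line 3 remove [adg] add [mgb,nbf] -> 9 lines: sufsf zmtb inliv mgb nbf oemuf vmjt jqq daktc
Hunk 5: at line 1 remove [inliv,mgb,nbf] add [rexf] -> 7 lines: sufsf zmtb rexf oemuf vmjt jqq daktc
Hunk 6: at line 5 remove [jqq] add [mcf,kpxx,arbe] -> 9 lines: sufsf zmtb rexf oemuf vmjt mcf kpxx arbe daktc
Final line count: 9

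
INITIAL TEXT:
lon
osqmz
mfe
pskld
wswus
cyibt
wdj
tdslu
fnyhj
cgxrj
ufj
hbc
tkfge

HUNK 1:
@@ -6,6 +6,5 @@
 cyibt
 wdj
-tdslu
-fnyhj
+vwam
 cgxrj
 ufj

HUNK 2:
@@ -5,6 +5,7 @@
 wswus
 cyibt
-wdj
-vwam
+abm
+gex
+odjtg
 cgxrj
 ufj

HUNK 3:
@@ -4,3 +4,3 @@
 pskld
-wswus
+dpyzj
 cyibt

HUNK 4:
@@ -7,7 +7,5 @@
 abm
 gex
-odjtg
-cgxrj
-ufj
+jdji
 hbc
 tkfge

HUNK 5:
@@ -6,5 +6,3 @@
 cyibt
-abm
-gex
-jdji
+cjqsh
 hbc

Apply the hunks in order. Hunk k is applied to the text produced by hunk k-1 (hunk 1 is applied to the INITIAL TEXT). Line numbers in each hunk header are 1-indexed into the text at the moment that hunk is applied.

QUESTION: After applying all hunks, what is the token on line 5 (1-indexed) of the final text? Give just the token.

Answer: dpyzj

Derivation:
Hunk 1: at line 6 remove [tdslu,fnyhj] add [vwam] -> 12 lines: lon osqmz mfe pskld wswus cyibt wdj vwam cgxrj ufj hbc tkfge
Hunk 2: at line 5 remove [wdj,vwam] add [abm,gex,odjtg] -> 13 lines: lon osqmz mfe pskld wswus cyibt abm gex odjtg cgxrj ufj hbc tkfge
Hunk 3: at line 4 remove [wswus] add [dpyzj] -> 13 lines: lon osqmz mfe pskld dpyzj cyibt abm gex odjtg cgxrj ufj hbc tkfge
Hunk 4: at line 7 remove [odjtg,cgxrj,ufj] add [jdji] -> 11 lines: lon osqmz mfe pskld dpyzj cyibt abm gex jdji hbc tkfge
Hunk 5: at line 6 remove [abm,gex,jdji] add [cjqsh] -> 9 lines: lon osqmz mfe pskld dpyzj cyibt cjqsh hbc tkfge
Final line 5: dpyzj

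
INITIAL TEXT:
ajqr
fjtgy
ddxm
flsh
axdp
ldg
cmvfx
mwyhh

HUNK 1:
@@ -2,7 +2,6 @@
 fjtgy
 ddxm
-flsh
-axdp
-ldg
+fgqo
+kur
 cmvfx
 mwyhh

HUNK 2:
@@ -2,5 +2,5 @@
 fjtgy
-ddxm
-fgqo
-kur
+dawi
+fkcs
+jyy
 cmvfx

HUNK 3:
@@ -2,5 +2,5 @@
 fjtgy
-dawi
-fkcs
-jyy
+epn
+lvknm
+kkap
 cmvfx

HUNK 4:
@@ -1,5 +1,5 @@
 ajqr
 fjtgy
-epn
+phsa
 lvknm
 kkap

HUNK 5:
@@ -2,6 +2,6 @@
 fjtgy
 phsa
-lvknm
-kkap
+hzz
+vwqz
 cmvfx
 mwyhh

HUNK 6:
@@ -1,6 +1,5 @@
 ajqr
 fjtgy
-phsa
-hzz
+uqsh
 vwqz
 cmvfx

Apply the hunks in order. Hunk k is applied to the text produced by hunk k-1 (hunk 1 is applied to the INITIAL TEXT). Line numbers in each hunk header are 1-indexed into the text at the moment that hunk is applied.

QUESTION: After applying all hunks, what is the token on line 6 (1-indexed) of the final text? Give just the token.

Answer: mwyhh

Derivation:
Hunk 1: at line 2 remove [flsh,axdp,ldg] add [fgqo,kur] -> 7 lines: ajqr fjtgy ddxm fgqo kur cmvfx mwyhh
Hunk 2: at line 2 remove [ddxm,fgqo,kur] add [dawi,fkcs,jyy] -> 7 lines: ajqr fjtgy dawi fkcs jyy cmvfx mwyhh
Hunk 3: at line 2 remove [dawi,fkcs,jyy] add [epn,lvknm,kkap] -> 7 lines: ajqr fjtgy epn lvknm kkap cmvfx mwyhh
Hunk 4: at line 1 remove [epn] add [phsa] -> 7 lines: ajqr fjtgy phsa lvknm kkap cmvfx mwyhh
Hunk 5: at line 2 remove [lvknm,kkap] add [hzz,vwqz] -> 7 lines: ajqr fjtgy phsa hzz vwqz cmvfx mwyhh
Hunk 6: at line 1 remove [phsa,hzz] add [uqsh] -> 6 lines: ajqr fjtgy uqsh vwqz cmvfx mwyhh
Final line 6: mwyhh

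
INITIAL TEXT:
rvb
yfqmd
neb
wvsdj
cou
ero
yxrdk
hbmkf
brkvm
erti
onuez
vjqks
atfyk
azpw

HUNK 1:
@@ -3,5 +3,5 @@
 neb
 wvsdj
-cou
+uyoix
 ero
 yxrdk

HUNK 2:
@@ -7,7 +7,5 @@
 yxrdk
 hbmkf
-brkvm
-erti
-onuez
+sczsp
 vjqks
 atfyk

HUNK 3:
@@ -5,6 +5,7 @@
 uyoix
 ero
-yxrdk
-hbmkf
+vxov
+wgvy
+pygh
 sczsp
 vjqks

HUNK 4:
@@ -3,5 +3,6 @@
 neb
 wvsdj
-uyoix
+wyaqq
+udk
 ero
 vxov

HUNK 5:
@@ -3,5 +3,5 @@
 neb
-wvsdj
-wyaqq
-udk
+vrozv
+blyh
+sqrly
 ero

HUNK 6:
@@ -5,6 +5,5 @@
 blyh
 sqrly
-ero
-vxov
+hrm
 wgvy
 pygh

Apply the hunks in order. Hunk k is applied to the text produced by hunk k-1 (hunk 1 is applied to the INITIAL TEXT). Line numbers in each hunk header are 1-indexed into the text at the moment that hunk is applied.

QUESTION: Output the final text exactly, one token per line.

Answer: rvb
yfqmd
neb
vrozv
blyh
sqrly
hrm
wgvy
pygh
sczsp
vjqks
atfyk
azpw

Derivation:
Hunk 1: at line 3 remove [cou] add [uyoix] -> 14 lines: rvb yfqmd neb wvsdj uyoix ero yxrdk hbmkf brkvm erti onuez vjqks atfyk azpw
Hunk 2: at line 7 remove [brkvm,erti,onuez] add [sczsp] -> 12 lines: rvb yfqmd neb wvsdj uyoix ero yxrdk hbmkf sczsp vjqks atfyk azpw
Hunk 3: at line 5 remove [yxrdk,hbmkf] add [vxov,wgvy,pygh] -> 13 lines: rvb yfqmd neb wvsdj uyoix ero vxov wgvy pygh sczsp vjqks atfyk azpw
Hunk 4: at line 3 remove [uyoix] add [wyaqq,udk] -> 14 lines: rvb yfqmd neb wvsdj wyaqq udk ero vxov wgvy pygh sczsp vjqks atfyk azpw
Hunk 5: at line 3 remove [wvsdj,wyaqq,udk] add [vrozv,blyh,sqrly] -> 14 lines: rvb yfqmd neb vrozv blyh sqrly ero vxov wgvy pygh sczsp vjqks atfyk azpw
Hunk 6: at line 5 remove [ero,vxov] add [hrm] -> 13 lines: rvb yfqmd neb vrozv blyh sqrly hrm wgvy pygh sczsp vjqks atfyk azpw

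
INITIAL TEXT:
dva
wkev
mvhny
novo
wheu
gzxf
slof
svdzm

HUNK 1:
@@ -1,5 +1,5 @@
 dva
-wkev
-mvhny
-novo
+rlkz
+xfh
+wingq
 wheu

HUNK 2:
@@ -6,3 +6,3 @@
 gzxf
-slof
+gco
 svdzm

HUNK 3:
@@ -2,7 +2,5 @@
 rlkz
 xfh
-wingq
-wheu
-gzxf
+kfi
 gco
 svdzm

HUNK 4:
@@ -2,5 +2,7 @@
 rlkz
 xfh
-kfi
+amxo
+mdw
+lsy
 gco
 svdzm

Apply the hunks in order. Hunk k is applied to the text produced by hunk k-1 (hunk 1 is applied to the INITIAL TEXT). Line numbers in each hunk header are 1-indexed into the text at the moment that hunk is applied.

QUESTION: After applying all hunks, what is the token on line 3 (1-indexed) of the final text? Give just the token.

Hunk 1: at line 1 remove [wkev,mvhny,novo] add [rlkz,xfh,wingq] -> 8 lines: dva rlkz xfh wingq wheu gzxf slof svdzm
Hunk 2: at line 6 remove [slof] add [gco] -> 8 lines: dva rlkz xfh wingq wheu gzxf gco svdzm
Hunk 3: at line 2 remove [wingq,wheu,gzxf] add [kfi] -> 6 lines: dva rlkz xfh kfi gco svdzm
Hunk 4: at line 2 remove [kfi] add [amxo,mdw,lsy] -> 8 lines: dva rlkz xfh amxo mdw lsy gco svdzm
Final line 3: xfh

Answer: xfh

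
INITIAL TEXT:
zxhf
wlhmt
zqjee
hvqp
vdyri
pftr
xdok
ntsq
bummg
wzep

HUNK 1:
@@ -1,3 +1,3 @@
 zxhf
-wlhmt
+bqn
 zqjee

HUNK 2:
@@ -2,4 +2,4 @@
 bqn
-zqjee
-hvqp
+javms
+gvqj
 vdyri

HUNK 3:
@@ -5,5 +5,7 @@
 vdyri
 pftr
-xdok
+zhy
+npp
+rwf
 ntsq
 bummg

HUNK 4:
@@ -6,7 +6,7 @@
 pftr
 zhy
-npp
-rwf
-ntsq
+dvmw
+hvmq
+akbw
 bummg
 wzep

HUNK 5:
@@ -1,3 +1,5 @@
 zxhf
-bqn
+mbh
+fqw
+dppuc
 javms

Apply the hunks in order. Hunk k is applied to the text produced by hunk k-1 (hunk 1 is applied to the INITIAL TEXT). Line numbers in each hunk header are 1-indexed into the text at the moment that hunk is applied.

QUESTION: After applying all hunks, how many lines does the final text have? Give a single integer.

Answer: 14

Derivation:
Hunk 1: at line 1 remove [wlhmt] add [bqn] -> 10 lines: zxhf bqn zqjee hvqp vdyri pftr xdok ntsq bummg wzep
Hunk 2: at line 2 remove [zqjee,hvqp] add [javms,gvqj] -> 10 lines: zxhf bqn javms gvqj vdyri pftr xdok ntsq bummg wzep
Hunk 3: at line 5 remove [xdok] add [zhy,npp,rwf] -> 12 lines: zxhf bqn javms gvqj vdyri pftr zhy npp rwf ntsq bummg wzep
Hunk 4: at line 6 remove [npp,rwf,ntsq] add [dvmw,hvmq,akbw] -> 12 lines: zxhf bqn javms gvqj vdyri pftr zhy dvmw hvmq akbw bummg wzep
Hunk 5: at line 1 remove [bqn] add [mbh,fqw,dppuc] -> 14 lines: zxhf mbh fqw dppuc javms gvqj vdyri pftr zhy dvmw hvmq akbw bummg wzep
Final line count: 14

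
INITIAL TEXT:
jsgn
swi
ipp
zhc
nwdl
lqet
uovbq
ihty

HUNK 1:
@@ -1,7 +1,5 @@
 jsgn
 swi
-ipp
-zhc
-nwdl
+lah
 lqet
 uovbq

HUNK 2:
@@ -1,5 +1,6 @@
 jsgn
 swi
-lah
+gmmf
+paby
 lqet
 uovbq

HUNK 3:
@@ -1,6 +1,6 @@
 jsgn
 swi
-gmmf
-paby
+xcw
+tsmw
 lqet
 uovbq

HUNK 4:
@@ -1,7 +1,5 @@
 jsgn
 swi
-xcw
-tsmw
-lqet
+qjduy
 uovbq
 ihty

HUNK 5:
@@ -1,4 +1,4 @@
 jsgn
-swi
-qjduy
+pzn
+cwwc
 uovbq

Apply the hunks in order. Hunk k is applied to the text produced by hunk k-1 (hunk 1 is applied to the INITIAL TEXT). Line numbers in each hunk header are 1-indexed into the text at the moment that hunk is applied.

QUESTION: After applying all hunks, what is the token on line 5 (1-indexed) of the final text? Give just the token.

Answer: ihty

Derivation:
Hunk 1: at line 1 remove [ipp,zhc,nwdl] add [lah] -> 6 lines: jsgn swi lah lqet uovbq ihty
Hunk 2: at line 1 remove [lah] add [gmmf,paby] -> 7 lines: jsgn swi gmmf paby lqet uovbq ihty
Hunk 3: at line 1 remove [gmmf,paby] add [xcw,tsmw] -> 7 lines: jsgn swi xcw tsmw lqet uovbq ihty
Hunk 4: at line 1 remove [xcw,tsmw,lqet] add [qjduy] -> 5 lines: jsgn swi qjduy uovbq ihty
Hunk 5: at line 1 remove [swi,qjduy] add [pzn,cwwc] -> 5 lines: jsgn pzn cwwc uovbq ihty
Final line 5: ihty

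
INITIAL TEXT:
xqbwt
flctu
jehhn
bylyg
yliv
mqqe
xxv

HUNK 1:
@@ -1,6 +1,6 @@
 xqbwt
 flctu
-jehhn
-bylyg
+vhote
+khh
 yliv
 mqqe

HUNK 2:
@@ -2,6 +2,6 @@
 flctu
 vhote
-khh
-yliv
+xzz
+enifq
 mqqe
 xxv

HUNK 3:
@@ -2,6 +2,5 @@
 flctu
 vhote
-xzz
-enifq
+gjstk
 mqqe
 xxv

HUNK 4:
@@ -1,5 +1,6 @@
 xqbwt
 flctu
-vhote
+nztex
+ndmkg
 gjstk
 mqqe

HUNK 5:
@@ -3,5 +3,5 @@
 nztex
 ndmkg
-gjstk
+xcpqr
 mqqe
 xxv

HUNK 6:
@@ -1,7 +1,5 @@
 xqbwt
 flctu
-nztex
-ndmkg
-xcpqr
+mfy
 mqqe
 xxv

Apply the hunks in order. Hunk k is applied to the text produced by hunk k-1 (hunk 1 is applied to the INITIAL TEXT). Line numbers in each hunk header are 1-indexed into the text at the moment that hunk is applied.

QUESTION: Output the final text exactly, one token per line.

Hunk 1: at line 1 remove [jehhn,bylyg] add [vhote,khh] -> 7 lines: xqbwt flctu vhote khh yliv mqqe xxv
Hunk 2: at line 2 remove [khh,yliv] add [xzz,enifq] -> 7 lines: xqbwt flctu vhote xzz enifq mqqe xxv
Hunk 3: at line 2 remove [xzz,enifq] add [gjstk] -> 6 lines: xqbwt flctu vhote gjstk mqqe xxv
Hunk 4: at line 1 remove [vhote] add [nztex,ndmkg] -> 7 lines: xqbwt flctu nztex ndmkg gjstk mqqe xxv
Hunk 5: at line 3 remove [gjstk] add [xcpqr] -> 7 lines: xqbwt flctu nztex ndmkg xcpqr mqqe xxv
Hunk 6: at line 1 remove [nztex,ndmkg,xcpqr] add [mfy] -> 5 lines: xqbwt flctu mfy mqqe xxv

Answer: xqbwt
flctu
mfy
mqqe
xxv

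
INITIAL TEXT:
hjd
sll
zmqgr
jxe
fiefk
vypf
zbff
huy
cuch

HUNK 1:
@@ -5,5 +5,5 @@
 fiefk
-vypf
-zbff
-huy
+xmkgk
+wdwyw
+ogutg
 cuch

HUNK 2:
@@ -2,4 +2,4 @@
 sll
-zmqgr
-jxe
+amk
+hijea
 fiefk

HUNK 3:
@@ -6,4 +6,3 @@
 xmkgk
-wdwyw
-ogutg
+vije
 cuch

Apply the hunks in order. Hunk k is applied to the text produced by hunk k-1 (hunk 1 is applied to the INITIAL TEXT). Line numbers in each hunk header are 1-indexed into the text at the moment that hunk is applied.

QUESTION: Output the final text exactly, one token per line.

Answer: hjd
sll
amk
hijea
fiefk
xmkgk
vije
cuch

Derivation:
Hunk 1: at line 5 remove [vypf,zbff,huy] add [xmkgk,wdwyw,ogutg] -> 9 lines: hjd sll zmqgr jxe fiefk xmkgk wdwyw ogutg cuch
Hunk 2: at line 2 remove [zmqgr,jxe] add [amk,hijea] -> 9 lines: hjd sll amk hijea fiefk xmkgk wdwyw ogutg cuch
Hunk 3: at line 6 remove [wdwyw,ogutg] add [vije] -> 8 lines: hjd sll amk hijea fiefk xmkgk vije cuch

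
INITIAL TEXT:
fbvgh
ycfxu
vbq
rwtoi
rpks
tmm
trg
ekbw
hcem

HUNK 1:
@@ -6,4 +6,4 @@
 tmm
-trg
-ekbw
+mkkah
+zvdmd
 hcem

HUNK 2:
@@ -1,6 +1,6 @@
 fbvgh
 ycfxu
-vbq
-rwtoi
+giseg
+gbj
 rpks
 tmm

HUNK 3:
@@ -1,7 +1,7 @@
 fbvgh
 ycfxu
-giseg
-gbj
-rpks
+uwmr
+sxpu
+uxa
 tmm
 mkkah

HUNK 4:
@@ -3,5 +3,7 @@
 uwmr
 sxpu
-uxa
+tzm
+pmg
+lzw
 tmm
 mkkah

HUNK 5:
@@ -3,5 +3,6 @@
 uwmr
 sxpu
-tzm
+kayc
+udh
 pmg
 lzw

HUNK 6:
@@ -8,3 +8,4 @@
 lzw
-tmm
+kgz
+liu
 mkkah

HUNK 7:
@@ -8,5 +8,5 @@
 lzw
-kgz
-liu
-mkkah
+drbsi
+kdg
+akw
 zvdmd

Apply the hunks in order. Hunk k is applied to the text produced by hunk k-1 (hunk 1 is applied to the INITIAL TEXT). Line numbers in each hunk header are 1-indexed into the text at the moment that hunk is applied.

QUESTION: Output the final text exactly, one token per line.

Answer: fbvgh
ycfxu
uwmr
sxpu
kayc
udh
pmg
lzw
drbsi
kdg
akw
zvdmd
hcem

Derivation:
Hunk 1: at line 6 remove [trg,ekbw] add [mkkah,zvdmd] -> 9 lines: fbvgh ycfxu vbq rwtoi rpks tmm mkkah zvdmd hcem
Hunk 2: at line 1 remove [vbq,rwtoi] add [giseg,gbj] -> 9 lines: fbvgh ycfxu giseg gbj rpks tmm mkkah zvdmd hcem
Hunk 3: at line 1 remove [giseg,gbj,rpks] add [uwmr,sxpu,uxa] -> 9 lines: fbvgh ycfxu uwmr sxpu uxa tmm mkkah zvdmd hcem
Hunk 4: at line 3 remove [uxa] add [tzm,pmg,lzw] -> 11 lines: fbvgh ycfxu uwmr sxpu tzm pmg lzw tmm mkkah zvdmd hcem
Hunk 5: at line 3 remove [tzm] add [kayc,udh] -> 12 lines: fbvgh ycfxu uwmr sxpu kayc udh pmg lzw tmm mkkah zvdmd hcem
Hunk 6: at line 8 remove [tmm] add [kgz,liu] -> 13 lines: fbvgh ycfxu uwmr sxpu kayc udh pmg lzw kgz liu mkkah zvdmd hcem
Hunk 7: at line 8 remove [kgz,liu,mkkah] add [drbsi,kdg,akw] -> 13 lines: fbvgh ycfxu uwmr sxpu kayc udh pmg lzw drbsi kdg akw zvdmd hcem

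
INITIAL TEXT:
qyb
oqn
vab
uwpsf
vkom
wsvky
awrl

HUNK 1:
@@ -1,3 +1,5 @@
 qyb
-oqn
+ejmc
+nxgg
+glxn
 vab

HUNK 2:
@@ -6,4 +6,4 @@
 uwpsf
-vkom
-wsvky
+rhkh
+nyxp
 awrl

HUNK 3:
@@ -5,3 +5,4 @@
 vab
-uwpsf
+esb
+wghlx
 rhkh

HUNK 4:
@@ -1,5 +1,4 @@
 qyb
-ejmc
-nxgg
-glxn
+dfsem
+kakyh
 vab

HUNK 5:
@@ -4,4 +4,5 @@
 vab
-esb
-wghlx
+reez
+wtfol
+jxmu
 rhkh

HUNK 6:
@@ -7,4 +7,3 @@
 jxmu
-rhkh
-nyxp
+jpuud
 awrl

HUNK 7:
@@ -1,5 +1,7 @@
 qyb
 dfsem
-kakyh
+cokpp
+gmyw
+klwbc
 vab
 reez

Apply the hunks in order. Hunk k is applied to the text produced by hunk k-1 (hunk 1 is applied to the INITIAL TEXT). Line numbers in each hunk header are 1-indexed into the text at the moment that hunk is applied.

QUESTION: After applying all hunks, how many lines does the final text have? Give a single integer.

Hunk 1: at line 1 remove [oqn] add [ejmc,nxgg,glxn] -> 9 lines: qyb ejmc nxgg glxn vab uwpsf vkom wsvky awrl
Hunk 2: at line 6 remove [vkom,wsvky] add [rhkh,nyxp] -> 9 lines: qyb ejmc nxgg glxn vab uwpsf rhkh nyxp awrl
Hunk 3: at line 5 remove [uwpsf] add [esb,wghlx] -> 10 lines: qyb ejmc nxgg glxn vab esb wghlx rhkh nyxp awrl
Hunk 4: at line 1 remove [ejmc,nxgg,glxn] add [dfsem,kakyh] -> 9 lines: qyb dfsem kakyh vab esb wghlx rhkh nyxp awrl
Hunk 5: at line 4 remove [esb,wghlx] add [reez,wtfol,jxmu] -> 10 lines: qyb dfsem kakyh vab reez wtfol jxmu rhkh nyxp awrl
Hunk 6: at line 7 remove [rhkh,nyxp] add [jpuud] -> 9 lines: qyb dfsem kakyh vab reez wtfol jxmu jpuud awrl
Hunk 7: at line 1 remove [kakyh] add [cokpp,gmyw,klwbc] -> 11 lines: qyb dfsem cokpp gmyw klwbc vab reez wtfol jxmu jpuud awrl
Final line count: 11

Answer: 11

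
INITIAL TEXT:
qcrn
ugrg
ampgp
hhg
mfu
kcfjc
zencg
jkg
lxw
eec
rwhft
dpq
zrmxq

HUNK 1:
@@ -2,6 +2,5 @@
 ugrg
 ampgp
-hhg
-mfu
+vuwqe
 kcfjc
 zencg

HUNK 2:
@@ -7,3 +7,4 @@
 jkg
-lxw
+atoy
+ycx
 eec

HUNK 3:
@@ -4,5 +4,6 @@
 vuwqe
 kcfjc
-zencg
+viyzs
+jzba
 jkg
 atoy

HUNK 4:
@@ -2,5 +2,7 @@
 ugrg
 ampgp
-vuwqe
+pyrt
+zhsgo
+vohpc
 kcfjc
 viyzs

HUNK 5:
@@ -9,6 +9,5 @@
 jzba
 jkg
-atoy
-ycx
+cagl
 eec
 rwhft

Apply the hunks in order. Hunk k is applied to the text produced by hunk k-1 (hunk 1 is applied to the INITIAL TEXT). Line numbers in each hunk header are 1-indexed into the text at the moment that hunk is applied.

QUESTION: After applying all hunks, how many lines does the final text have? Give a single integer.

Answer: 15

Derivation:
Hunk 1: at line 2 remove [hhg,mfu] add [vuwqe] -> 12 lines: qcrn ugrg ampgp vuwqe kcfjc zencg jkg lxw eec rwhft dpq zrmxq
Hunk 2: at line 7 remove [lxw] add [atoy,ycx] -> 13 lines: qcrn ugrg ampgp vuwqe kcfjc zencg jkg atoy ycx eec rwhft dpq zrmxq
Hunk 3: at line 4 remove [zencg] add [viyzs,jzba] -> 14 lines: qcrn ugrg ampgp vuwqe kcfjc viyzs jzba jkg atoy ycx eec rwhft dpq zrmxq
Hunk 4: at line 2 remove [vuwqe] add [pyrt,zhsgo,vohpc] -> 16 lines: qcrn ugrg ampgp pyrt zhsgo vohpc kcfjc viyzs jzba jkg atoy ycx eec rwhft dpq zrmxq
Hunk 5: at line 9 remove [atoy,ycx] add [cagl] -> 15 lines: qcrn ugrg ampgp pyrt zhsgo vohpc kcfjc viyzs jzba jkg cagl eec rwhft dpq zrmxq
Final line count: 15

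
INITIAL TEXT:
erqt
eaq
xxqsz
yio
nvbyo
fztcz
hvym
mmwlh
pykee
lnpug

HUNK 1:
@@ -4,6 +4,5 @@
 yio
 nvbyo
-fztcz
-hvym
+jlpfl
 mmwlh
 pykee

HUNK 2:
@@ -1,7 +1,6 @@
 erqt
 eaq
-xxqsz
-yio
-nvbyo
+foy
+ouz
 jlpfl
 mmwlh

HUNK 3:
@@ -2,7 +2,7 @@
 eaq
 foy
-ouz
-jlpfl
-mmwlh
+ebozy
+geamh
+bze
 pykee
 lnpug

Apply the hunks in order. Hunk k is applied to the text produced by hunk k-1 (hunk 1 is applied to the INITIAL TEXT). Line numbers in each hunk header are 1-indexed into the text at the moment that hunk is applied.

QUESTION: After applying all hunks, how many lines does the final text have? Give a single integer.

Answer: 8

Derivation:
Hunk 1: at line 4 remove [fztcz,hvym] add [jlpfl] -> 9 lines: erqt eaq xxqsz yio nvbyo jlpfl mmwlh pykee lnpug
Hunk 2: at line 1 remove [xxqsz,yio,nvbyo] add [foy,ouz] -> 8 lines: erqt eaq foy ouz jlpfl mmwlh pykee lnpug
Hunk 3: at line 2 remove [ouz,jlpfl,mmwlh] add [ebozy,geamh,bze] -> 8 lines: erqt eaq foy ebozy geamh bze pykee lnpug
Final line count: 8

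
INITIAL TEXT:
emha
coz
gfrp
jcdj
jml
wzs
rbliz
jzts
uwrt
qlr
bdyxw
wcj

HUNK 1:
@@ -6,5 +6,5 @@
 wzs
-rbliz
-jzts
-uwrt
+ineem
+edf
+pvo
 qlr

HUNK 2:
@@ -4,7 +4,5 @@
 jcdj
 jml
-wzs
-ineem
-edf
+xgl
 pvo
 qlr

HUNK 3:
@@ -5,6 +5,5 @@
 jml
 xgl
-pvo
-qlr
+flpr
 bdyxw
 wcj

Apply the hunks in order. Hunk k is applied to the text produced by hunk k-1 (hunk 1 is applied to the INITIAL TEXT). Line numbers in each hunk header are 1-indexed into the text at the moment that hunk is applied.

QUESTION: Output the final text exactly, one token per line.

Answer: emha
coz
gfrp
jcdj
jml
xgl
flpr
bdyxw
wcj

Derivation:
Hunk 1: at line 6 remove [rbliz,jzts,uwrt] add [ineem,edf,pvo] -> 12 lines: emha coz gfrp jcdj jml wzs ineem edf pvo qlr bdyxw wcj
Hunk 2: at line 4 remove [wzs,ineem,edf] add [xgl] -> 10 lines: emha coz gfrp jcdj jml xgl pvo qlr bdyxw wcj
Hunk 3: at line 5 remove [pvo,qlr] add [flpr] -> 9 lines: emha coz gfrp jcdj jml xgl flpr bdyxw wcj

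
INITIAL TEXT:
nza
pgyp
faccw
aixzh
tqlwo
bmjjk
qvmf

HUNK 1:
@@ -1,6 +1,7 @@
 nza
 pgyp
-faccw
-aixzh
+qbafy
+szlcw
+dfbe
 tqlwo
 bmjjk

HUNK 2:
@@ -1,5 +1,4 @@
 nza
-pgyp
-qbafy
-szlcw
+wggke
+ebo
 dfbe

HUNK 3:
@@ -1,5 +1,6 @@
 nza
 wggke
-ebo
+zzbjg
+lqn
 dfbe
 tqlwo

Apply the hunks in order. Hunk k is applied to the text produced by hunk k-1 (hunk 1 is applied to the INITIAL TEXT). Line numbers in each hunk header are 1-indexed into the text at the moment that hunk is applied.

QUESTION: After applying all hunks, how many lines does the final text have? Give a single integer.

Answer: 8

Derivation:
Hunk 1: at line 1 remove [faccw,aixzh] add [qbafy,szlcw,dfbe] -> 8 lines: nza pgyp qbafy szlcw dfbe tqlwo bmjjk qvmf
Hunk 2: at line 1 remove [pgyp,qbafy,szlcw] add [wggke,ebo] -> 7 lines: nza wggke ebo dfbe tqlwo bmjjk qvmf
Hunk 3: at line 1 remove [ebo] add [zzbjg,lqn] -> 8 lines: nza wggke zzbjg lqn dfbe tqlwo bmjjk qvmf
Final line count: 8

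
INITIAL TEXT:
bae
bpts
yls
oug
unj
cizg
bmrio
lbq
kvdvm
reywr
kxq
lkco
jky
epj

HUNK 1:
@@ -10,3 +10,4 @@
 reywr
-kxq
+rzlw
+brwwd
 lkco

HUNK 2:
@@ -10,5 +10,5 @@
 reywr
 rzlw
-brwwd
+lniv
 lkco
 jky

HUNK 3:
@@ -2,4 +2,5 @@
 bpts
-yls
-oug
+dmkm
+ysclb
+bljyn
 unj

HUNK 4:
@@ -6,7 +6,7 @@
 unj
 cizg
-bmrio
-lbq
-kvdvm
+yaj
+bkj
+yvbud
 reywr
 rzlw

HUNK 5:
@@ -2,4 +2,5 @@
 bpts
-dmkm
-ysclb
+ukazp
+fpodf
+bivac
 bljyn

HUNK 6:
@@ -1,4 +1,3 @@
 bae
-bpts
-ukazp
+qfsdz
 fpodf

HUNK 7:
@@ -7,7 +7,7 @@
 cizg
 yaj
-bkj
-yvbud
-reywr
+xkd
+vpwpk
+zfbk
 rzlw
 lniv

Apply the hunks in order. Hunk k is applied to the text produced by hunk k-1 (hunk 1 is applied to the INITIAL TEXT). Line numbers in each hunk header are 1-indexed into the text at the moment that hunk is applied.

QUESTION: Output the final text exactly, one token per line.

Answer: bae
qfsdz
fpodf
bivac
bljyn
unj
cizg
yaj
xkd
vpwpk
zfbk
rzlw
lniv
lkco
jky
epj

Derivation:
Hunk 1: at line 10 remove [kxq] add [rzlw,brwwd] -> 15 lines: bae bpts yls oug unj cizg bmrio lbq kvdvm reywr rzlw brwwd lkco jky epj
Hunk 2: at line 10 remove [brwwd] add [lniv] -> 15 lines: bae bpts yls oug unj cizg bmrio lbq kvdvm reywr rzlw lniv lkco jky epj
Hunk 3: at line 2 remove [yls,oug] add [dmkm,ysclb,bljyn] -> 16 lines: bae bpts dmkm ysclb bljyn unj cizg bmrio lbq kvdvm reywr rzlw lniv lkco jky epj
Hunk 4: at line 6 remove [bmrio,lbq,kvdvm] add [yaj,bkj,yvbud] -> 16 lines: bae bpts dmkm ysclb bljyn unj cizg yaj bkj yvbud reywr rzlw lniv lkco jky epj
Hunk 5: at line 2 remove [dmkm,ysclb] add [ukazp,fpodf,bivac] -> 17 lines: bae bpts ukazp fpodf bivac bljyn unj cizg yaj bkj yvbud reywr rzlw lniv lkco jky epj
Hunk 6: at line 1 remove [bpts,ukazp] add [qfsdz] -> 16 lines: bae qfsdz fpodf bivac bljyn unj cizg yaj bkj yvbud reywr rzlw lniv lkco jky epj
Hunk 7: at line 7 remove [bkj,yvbud,reywr] add [xkd,vpwpk,zfbk] -> 16 lines: bae qfsdz fpodf bivac bljyn unj cizg yaj xkd vpwpk zfbk rzlw lniv lkco jky epj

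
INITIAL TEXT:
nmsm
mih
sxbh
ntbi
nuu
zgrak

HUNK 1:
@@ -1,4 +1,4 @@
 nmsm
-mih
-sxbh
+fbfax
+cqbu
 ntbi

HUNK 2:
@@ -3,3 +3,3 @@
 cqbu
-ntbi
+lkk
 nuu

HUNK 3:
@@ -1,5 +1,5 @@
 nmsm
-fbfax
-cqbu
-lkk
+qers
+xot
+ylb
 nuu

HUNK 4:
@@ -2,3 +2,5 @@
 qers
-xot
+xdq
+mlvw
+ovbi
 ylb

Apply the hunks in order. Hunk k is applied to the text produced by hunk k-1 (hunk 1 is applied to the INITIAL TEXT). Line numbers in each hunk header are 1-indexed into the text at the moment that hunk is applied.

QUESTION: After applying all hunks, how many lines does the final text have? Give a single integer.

Answer: 8

Derivation:
Hunk 1: at line 1 remove [mih,sxbh] add [fbfax,cqbu] -> 6 lines: nmsm fbfax cqbu ntbi nuu zgrak
Hunk 2: at line 3 remove [ntbi] add [lkk] -> 6 lines: nmsm fbfax cqbu lkk nuu zgrak
Hunk 3: at line 1 remove [fbfax,cqbu,lkk] add [qers,xot,ylb] -> 6 lines: nmsm qers xot ylb nuu zgrak
Hunk 4: at line 2 remove [xot] add [xdq,mlvw,ovbi] -> 8 lines: nmsm qers xdq mlvw ovbi ylb nuu zgrak
Final line count: 8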